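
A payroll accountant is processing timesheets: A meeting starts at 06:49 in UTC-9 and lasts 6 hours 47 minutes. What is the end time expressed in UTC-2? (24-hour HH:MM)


Start: 06:49 in UTC-9
Step 1 - add duration:
  minutes: 49 + 47 = 96 (carry 1h)
  hours: 6 + 6 + 1 = 13
  end in UTC-9: 13:36
Step 2 - convert UTC-9 -> UTC-2:
  offset difference: -2 - (-9) = 7 hours
  13 + (7) = 20 -> mod 24 = 20
Result: 20:36 in UTC-2

20:36


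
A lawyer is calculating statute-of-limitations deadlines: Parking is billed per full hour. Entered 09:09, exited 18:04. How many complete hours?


Start: 09:09
End: 18:04
Hour difference: 18 - 9 = 9 hours
Minute difference: 4 - 9 = -5 minutes
Total minutes: 535
Complete hours: 535 / 60 = 8 (remainder 55)

8


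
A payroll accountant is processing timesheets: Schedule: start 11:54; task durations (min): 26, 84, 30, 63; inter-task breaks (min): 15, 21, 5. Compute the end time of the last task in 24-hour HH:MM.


Start: 11:54 = 714 min from midnight
  after task 1 (26 min): 12:20
  after break (15 min): 12:35
  after task 2 (84 min): 13:59
  after break (21 min): 14:20
  after task 3 (30 min): 14:50
  after break (5 min): 14:55
  after task 4 (63 min): 15:58
Total elapsed: 244 minutes
End time: 15:58

15:58


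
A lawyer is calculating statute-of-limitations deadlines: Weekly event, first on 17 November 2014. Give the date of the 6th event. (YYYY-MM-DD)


First occurrence: 2014-11-17 (occurrence 1)
Each occurrence is 7 days after the previous.
Occurrence 6 is 5 weeks after the first.
5 weeks = 35 days
2014-11-17 + 35 days = 2014-12-22

2014-12-22


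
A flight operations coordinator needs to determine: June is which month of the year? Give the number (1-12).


Calendar month order:
5. May
6. June <--
7. July
June is month number 6

6


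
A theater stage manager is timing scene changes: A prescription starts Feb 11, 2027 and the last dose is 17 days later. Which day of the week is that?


Start: 2027-02-11 (Thursday)
Step 1 - find target date: add 17 days
  2027-02-11 + 17 days = 2027-02-28
Step 2 - day of week:
  17 mod 7 = 3
  Thursday + 3 days -> Sunday
Result: Sunday (2027-02-28)

Sunday


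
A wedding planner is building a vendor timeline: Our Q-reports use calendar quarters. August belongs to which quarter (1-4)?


Month: August (month 8)
Q1: January-March (months 1-3)
Q2: April-June (months 4-6)
Q3: July-September (months 7-9)
Q4: October-December (months 10-12)
Month 8 falls in Q3

3


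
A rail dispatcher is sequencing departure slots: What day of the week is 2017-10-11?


Date: 2017-10-11
January 1, 2017 is a Sunday
Day of year: 284
Offset from Jan 1: 283 days
283 mod 7 = 3
Result: Wednesday

Wednesday


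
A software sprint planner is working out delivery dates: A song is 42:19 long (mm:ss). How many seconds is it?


Minutes: 42
Extra seconds: 19
Seconds per minute: 60
Minutes to seconds: 42 x 60 = 2520
Total: 2520 + 19 = 2539

2539


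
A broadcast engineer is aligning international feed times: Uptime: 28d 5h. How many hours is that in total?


Days: 28
Extra hours: 5
Hours per day: 24
Days to hours: 28 x 24 = 672
Total: 672 + 5 = 677

677


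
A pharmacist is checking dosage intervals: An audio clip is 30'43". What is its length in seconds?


Minutes: 30
Seconds: 43
Convert minutes to seconds: 30 x 60 = 1800
Add remaining seconds: 1800 + 43 = 1843

1843


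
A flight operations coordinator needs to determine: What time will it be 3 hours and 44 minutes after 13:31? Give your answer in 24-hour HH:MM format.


Start time: 13:31
Adding: 3 hours 44 minutes
Minutes: 31 + 44 = 75
Minute overflow: 75 >= 60, so carry 1 hour, minutes = 15
Hours: 13 + 3 + 1 = 17
Result: 17:15

17:15


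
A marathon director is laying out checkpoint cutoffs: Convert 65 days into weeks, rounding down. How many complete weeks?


Total days: 65
Days per week: 7
Division: 65 / 7 = 9 remainder 2
Complete weeks: 9
Remaining days: 2

9


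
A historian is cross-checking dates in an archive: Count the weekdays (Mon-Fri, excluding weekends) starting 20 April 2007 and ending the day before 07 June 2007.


Start: 2007-04-20 (Friday)
End (exclusive): 2007-06-07 (Thursday)
Total calendar days: 48
Full weeks: 48 // 7 = 6 -> 30 weekdays
Remaining 6 days starting on Friday:
  Fri(w), Sat(-), Sun(-), Mon(w), Tue(w), Wed(w) -> 4 weekdays
Total business days: 30 + 4 = 34

34


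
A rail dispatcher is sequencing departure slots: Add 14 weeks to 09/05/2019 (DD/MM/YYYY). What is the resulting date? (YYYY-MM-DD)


Start: 2019-05-09
Weeks to add: 14
Convert to days: 14 x 7 = 98 days
Add 98 days to 2019-05-09
Result: 2019-08-15

2019-08-15


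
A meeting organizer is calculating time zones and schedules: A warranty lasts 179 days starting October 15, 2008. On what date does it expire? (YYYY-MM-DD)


Start: 2008-10-15
Adding 179 days
Days remaining in October: 16
After October: 163 days still to add
November 2008: 30 days, 133 remaining
December 2008: 31 days, 102 remaining
January 2009: 31 days, 71 remaining
February 2009: 28 days, 43 remaining
Result: 2009-04-12

2009-04-12


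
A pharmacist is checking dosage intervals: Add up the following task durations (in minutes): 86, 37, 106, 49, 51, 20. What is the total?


Durations: 86, 37, 106, 49, 51, 20
Running sum: 86
+ 37 = 123
+ 106 = 229
+ 49 = 278
+ 51 = 329
+ 20 = 349
Total duration: 349 minutes
That is 5 hours and 49 minutes

349


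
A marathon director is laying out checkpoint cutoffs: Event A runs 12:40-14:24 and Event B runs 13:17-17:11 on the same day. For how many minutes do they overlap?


Interval A: [760, 864] minutes from midnight
Interval B: [797, 1031] minutes from midnight
Overlap start = max(760, 797) = 797
Overlap end = min(864, 1031) = 864
Overlap = 864 - 797 = 67 minutes

67


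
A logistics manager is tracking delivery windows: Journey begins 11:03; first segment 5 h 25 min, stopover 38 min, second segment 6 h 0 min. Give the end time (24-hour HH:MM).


Depart: 11:03
Leg 1: +325 min -> 16:28
Layover: +38 min -> 17:06
Leg 2: +360 min -> 23:06
Total travel: 723 minutes = 12h 3m
Arrival: 23:06

23:06


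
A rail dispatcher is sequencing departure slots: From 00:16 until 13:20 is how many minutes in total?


Start time: 00:16 = 16 minutes from midnight
End time: 13:20 = 800 minutes from midnight
Difference: 800 - 16 = 784 minutes
That is 13 hours and 4 minutes

784


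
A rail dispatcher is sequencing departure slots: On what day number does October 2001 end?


Month: October
Year: 2001
October is a 31-day month
Total: 31 days

31


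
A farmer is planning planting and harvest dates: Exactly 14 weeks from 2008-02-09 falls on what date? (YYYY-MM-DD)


Start: 2008-02-09
Weeks to add: 14
Convert to days: 14 x 7 = 98 days
Add 98 days to 2008-02-09
Result: 2008-05-17

2008-05-17


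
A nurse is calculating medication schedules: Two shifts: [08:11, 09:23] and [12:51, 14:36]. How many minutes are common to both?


Interval A: [491, 563] minutes from midnight
Interval B: [771, 876] minutes from midnight
Overlap start = max(491, 771) = 771
Overlap end = min(563, 876) = 563
End <= start, so the intervals do not overlap: 0 minutes

0


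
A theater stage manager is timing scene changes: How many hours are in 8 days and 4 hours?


Days: 8
Extra hours: 4
Hours per day: 24
Days to hours: 8 x 24 = 192
Total: 192 + 4 = 196

196


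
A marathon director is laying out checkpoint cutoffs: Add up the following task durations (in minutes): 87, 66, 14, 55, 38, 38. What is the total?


Durations: 87, 66, 14, 55, 38, 38
Running sum: 87
+ 66 = 153
+ 14 = 167
+ 55 = 222
+ 38 = 260
+ 38 = 298
Total duration: 298 minutes
That is 4 hours and 58 minutes

298


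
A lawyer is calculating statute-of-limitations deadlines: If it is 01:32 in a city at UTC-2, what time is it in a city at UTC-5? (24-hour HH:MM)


Local time: 01:32 at UTC-2 (offset -2h)
Target zone: UTC-5 (offset -5h)
Difference: -5 - (-2) = -3 hours
Calculation: 1 + (-3) = -2
Wraparound: (-2) mod 24 = 22
Result: 22:32

22:32


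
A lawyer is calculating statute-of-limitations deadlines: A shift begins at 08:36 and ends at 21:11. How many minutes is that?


Start time: 08:36 = 516 minutes from midnight
End time: 21:11 = 1271 minutes from midnight
Difference: 1271 - 516 = 755 minutes
That is 12 hours and 35 minutes

755


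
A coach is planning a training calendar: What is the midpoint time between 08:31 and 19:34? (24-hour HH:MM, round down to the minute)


Start time: 08:31 = 511 minutes from midnight
End time: 19:34 = 1174 minutes from midnight
Sum: 511 + 1174 = 1685
Midpoint: 1685 / 2 = 842 minutes
Convert: 842 / 60 = 14 hours, 2 minutes
Result: 14:02

14:02


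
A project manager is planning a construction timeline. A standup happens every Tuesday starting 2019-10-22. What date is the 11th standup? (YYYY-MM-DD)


First occurrence: 2019-10-22 (occurrence 1)
Each occurrence is 7 days after the previous.
Occurrence 11 is 10 weeks after the first.
10 weeks = 70 days
2019-10-22 + 70 days = 2019-12-31

2019-12-31


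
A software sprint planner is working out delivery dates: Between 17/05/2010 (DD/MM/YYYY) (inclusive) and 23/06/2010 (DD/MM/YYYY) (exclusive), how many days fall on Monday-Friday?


Start: 2010-05-17 (Monday)
End (exclusive): 2010-06-23 (Wednesday)
Total calendar days: 37
Full weeks: 37 // 7 = 5 -> 25 weekdays
Remaining 2 days starting on Monday:
  Mon(w), Tue(w) -> 2 weekdays
Total business days: 25 + 2 = 27

27


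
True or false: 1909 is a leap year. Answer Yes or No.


Year: 1909
Divisible by 4? 1909 / 4 = 477.25 -> No
Not divisible by 4, so NOT a leap year

No


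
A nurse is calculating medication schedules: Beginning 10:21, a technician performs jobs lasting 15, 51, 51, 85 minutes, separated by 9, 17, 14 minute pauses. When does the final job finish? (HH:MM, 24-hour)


Start: 10:21 = 621 min from midnight
  after task 1 (15 min): 10:36
  after break (9 min): 10:45
  after task 2 (51 min): 11:36
  after break (17 min): 11:53
  after task 3 (51 min): 12:44
  after break (14 min): 12:58
  after task 4 (85 min): 14:23
Total elapsed: 242 minutes
End time: 14:23

14:23


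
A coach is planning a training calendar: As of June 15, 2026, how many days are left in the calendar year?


Start: June 15, 2026
End: December 31, 2026
Days left in June: 15
July: 31
August: 31
September: 30
October: 31
... plus remaining months
Sum of remaining months: 184
Total: 15 + 184 = 199

199


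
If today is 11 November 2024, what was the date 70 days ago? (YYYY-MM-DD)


Start: 2024-11-11
Subtracting 70 days
Days already passed in November: 11
After going back through November: 59 more days to subtract
October 2024: 31 days, 28 remaining
September 2024 has 30 days, need 28
Result: 2024-09-02

2024-09-02


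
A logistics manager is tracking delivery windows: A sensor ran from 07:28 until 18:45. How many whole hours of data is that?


Start: 07:28
End: 18:45
Hour difference: 18 - 7 = 11 hours
Minute difference: 45 - 28 = 17 minutes
Total minutes: 677
Complete hours: 677 / 60 = 11 (remainder 17)

11


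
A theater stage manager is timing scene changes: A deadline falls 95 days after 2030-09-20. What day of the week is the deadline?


Start: 2030-09-20 (Friday)
Step 1 - find target date: add 95 days
  2030-09-20 + 95 days = 2030-12-24
Step 2 - day of week:
  95 mod 7 = 4
  Friday + 4 days -> Tuesday
Result: Tuesday (2030-12-24)

Tuesday


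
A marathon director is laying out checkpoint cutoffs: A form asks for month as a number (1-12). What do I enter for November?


Calendar month order:
10. October
11. November <--
12. December
November is month number 11

11


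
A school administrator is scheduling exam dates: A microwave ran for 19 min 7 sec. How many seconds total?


Minutes: 19
Extra seconds: 7
Seconds per minute: 60
Minutes to seconds: 19 x 60 = 1140
Total: 1140 + 7 = 1147

1147


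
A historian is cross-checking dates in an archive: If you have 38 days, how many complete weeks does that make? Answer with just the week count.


Total days: 38
Days per week: 7
Division: 38 / 7 = 5 remainder 3
Complete weeks: 5
Remaining days: 3

5


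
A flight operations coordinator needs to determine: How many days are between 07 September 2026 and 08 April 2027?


Start date: 2026-09-07
End date: 2027-04-08
Sep 2026: +24 days
Oct 2026: +31 days
Nov 2026: +30 days
... (5 more months)
Total: 213 days

213


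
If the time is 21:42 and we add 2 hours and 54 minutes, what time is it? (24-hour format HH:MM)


Start time: 21:42
Adding: 2 hours 54 minutes
Minutes: 42 + 54 = 96
Minute overflow: 96 >= 60, so carry 1 hour, minutes = 36
Hours: 21 + 2 + 1 = 24
Hour wraparound: 24 mod 24 = 0
Result: 00:36

00:36


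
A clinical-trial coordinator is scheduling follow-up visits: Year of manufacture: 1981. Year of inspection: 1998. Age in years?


Birth year: 1981
Current year: 1998
Age = current year - birth year
Age = 1998 - 1981 = 17

17


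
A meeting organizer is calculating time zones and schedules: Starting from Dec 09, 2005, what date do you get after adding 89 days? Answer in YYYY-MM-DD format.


Start: 2005-12-09
Adding 89 days
Days remaining in December: 22
After December: 67 days still to add
January 2006: 31 days, 36 remaining
February 2006: 28 days, 8 remaining
March 2006 has 31 days, need 8
Result: 2006-03-08

2006-03-08


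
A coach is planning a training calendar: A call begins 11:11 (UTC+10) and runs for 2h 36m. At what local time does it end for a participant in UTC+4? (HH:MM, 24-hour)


Start: 11:11 in UTC+10
Step 1 - add duration:
  minutes: 11 + 36 = 47
  hours: 11 + 2 + 0 = 13
  end in UTC+10: 13:47
Step 2 - convert UTC+10 -> UTC+4:
  offset difference: 4 - (10) = -6 hours
  13 + (-6) = 7 -> mod 24 = 7
Result: 07:47 in UTC+4

07:47


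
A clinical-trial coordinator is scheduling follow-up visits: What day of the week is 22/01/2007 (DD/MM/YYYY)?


Date: 2007-01-22
January 1, 2007 is a Monday
Day of year: 22
Offset from Jan 1: 21 days
21 mod 7 = 0
Result: Monday

Monday


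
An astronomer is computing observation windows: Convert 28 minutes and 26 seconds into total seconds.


Minutes: 28
Seconds: 26
Convert minutes to seconds: 28 x 60 = 1680
Add remaining seconds: 1680 + 26 = 1706

1706


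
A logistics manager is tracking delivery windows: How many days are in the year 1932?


Year: 1932
Check leap year rules:
Divisible by 4? Yes
Divisible by 100? No
1932 is a leap year
Days: 366

366


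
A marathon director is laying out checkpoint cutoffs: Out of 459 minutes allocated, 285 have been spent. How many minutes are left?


Total budget: 459 minutes
Time used: 285 minutes
Remaining: 459 - 285 = 174 minutes
Percent used: 62.1%
Percent remaining: 37.9%

174


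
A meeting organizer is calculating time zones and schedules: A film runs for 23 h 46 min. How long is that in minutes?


Hours: 23
Minutes: 46
Convert hours to minutes: 23 x 60 = 1380
Add remaining minutes: 1380 + 46 = 1426

1426


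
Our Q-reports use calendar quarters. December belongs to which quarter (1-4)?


Month: December (month 12)
Q1: January-March (months 1-3)
Q2: April-June (months 4-6)
Q3: July-September (months 7-9)
Q4: October-December (months 10-12)
Month 12 falls in Q4

4


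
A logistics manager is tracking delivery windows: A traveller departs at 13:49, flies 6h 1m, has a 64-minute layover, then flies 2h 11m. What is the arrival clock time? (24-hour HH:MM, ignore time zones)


Depart: 13:49
Leg 1: +361 min -> 19:50
Layover: +64 min -> 20:54
Leg 2: +131 min -> 23:05
Total travel: 556 minutes = 9h 16m
Arrival: 23:05

23:05


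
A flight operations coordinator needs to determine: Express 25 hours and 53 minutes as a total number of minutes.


Hours: 25
Extra minutes: 53
Minutes per hour: 60
Hours to minutes: 25 x 60 = 1500
Total: 1500 + 53 = 1553

1553


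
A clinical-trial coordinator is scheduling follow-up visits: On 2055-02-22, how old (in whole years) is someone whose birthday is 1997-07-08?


Birth: 1997-07-08
Reference: 2055-02-22
Year difference: 2055 - 1997 = 58
Has birthday (07-08) occurred by 02-22? No
Birthday not yet reached this year -> subtract 1
Age in full years: 57

57


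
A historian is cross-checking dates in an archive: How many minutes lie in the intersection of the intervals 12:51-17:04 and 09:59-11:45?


Interval A: [771, 1024] minutes from midnight
Interval B: [599, 705] minutes from midnight
Overlap start = max(771, 599) = 771
Overlap end = min(1024, 705) = 705
End <= start, so the intervals do not overlap: 0 minutes

0


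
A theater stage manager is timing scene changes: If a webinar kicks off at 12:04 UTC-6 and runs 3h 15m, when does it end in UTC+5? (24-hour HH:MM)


Start: 12:04 in UTC-6
Step 1 - add duration:
  minutes: 4 + 15 = 19
  hours: 12 + 3 + 0 = 15
  end in UTC-6: 15:19
Step 2 - convert UTC-6 -> UTC+5:
  offset difference: 5 - (-6) = 11 hours
  15 + (11) = 26 -> mod 24 = 2
Result: 02:19 in UTC+5

02:19


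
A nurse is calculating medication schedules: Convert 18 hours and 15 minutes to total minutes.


Hours: 18
Extra minutes: 15
Minutes per hour: 60
Hours to minutes: 18 x 60 = 1080
Total: 1080 + 15 = 1095

1095


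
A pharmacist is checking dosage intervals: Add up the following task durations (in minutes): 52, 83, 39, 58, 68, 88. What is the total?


Durations: 52, 83, 39, 58, 68, 88
Running sum: 52
+ 83 = 135
+ 39 = 174
+ 58 = 232
+ 68 = 300
+ 88 = 388
Total duration: 388 minutes
That is 6 hours and 28 minutes

388


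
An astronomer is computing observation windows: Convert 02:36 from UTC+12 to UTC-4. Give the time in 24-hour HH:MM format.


Local time: 02:36 at UTC+12 (offset 12h)
Target zone: UTC-4 (offset -4h)
Difference: -4 - (12) = -16 hours
Calculation: 2 + (-16) = -14
Wraparound: (-14) mod 24 = 10
Result: 10:36

10:36


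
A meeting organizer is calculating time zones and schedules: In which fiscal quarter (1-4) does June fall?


Month: June (month 6)
Q1: January-March (months 1-3)
Q2: April-June (months 4-6)
Q3: July-September (months 7-9)
Q4: October-December (months 10-12)
Month 6 falls in Q2

2


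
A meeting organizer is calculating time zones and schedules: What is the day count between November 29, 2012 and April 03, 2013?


Start date: 2012-11-29
End date: 2013-04-03
Nov 2012: +2 days
Dec 2012: +31 days
Jan 2013: +31 days
... (3 more months)
Total: 125 days

125


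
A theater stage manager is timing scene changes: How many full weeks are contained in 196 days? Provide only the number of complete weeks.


Total days: 196
Days per week: 7
Division: 196 / 7 = 28 remainder 0
Complete weeks: 28
Remaining days: 0

28


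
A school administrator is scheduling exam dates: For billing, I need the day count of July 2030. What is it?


Month: July
Year: 2030
July is a 31-day month
Total: 31 days

31


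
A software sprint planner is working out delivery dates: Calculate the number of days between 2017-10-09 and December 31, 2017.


Start: October 09, 2017
End: December 31, 2017
Days left in October: 22
November: 30
December: 31
Sum of remaining months: 61
Total: 22 + 61 = 83

83


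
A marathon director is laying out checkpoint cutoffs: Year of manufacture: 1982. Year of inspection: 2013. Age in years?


Birth year: 1982
Current year: 2013
Age = current year - birth year
Age = 2013 - 1982 = 31

31


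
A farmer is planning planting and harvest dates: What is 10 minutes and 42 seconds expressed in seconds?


Minutes: 10
Extra seconds: 42
Seconds per minute: 60
Minutes to seconds: 10 x 60 = 600
Total: 600 + 42 = 642

642


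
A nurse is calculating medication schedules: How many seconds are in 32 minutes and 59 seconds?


Minutes: 32
Seconds: 59
Convert minutes to seconds: 32 x 60 = 1920
Add remaining seconds: 1920 + 59 = 1979

1979


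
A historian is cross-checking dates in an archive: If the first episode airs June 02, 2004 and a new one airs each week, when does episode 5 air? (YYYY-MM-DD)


First occurrence: 2004-06-02 (occurrence 1)
Each occurrence is 7 days after the previous.
Occurrence 5 is 4 weeks after the first.
4 weeks = 28 days
2004-06-02 + 28 days = 2004-06-30

2004-06-30


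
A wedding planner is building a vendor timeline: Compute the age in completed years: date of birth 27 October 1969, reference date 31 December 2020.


Birth: 1969-10-27
Reference: 2020-12-31
Year difference: 2020 - 1969 = 51
Has birthday (10-27) occurred by 12-31? Yes
Age in full years: 51

51


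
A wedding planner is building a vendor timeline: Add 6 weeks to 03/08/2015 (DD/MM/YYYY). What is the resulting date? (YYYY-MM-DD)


Start: 2015-08-03
Weeks to add: 6
Convert to days: 6 x 7 = 42 days
Add 42 days to 2015-08-03
Result: 2015-09-14

2015-09-14


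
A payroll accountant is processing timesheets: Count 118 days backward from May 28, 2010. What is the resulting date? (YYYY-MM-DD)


Start: 2010-05-28
Subtracting 118 days
Days already passed in May: 28
After going back through May: 90 more days to subtract
April 2010: 30 days, 60 remaining
March 2010: 31 days, 29 remaining
February 2010: 28 days, 1 remaining
January 2010 has 31 days, need 1
Result: 2010-01-30

2010-01-30


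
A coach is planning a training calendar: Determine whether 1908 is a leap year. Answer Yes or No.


Year: 1908
Divisible by 4? 1908 / 4 = 477.0 -> Yes
Divisible by 100? 1908 / 100 = 19.08 -> No
Divisible by 4 but not 100, so it IS a leap year

Yes


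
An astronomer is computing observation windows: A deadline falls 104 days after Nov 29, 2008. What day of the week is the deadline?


Start: 2008-11-29 (Saturday)
Step 1 - find target date: add 104 days
  2008-11-29 + 104 days = 2009-03-13
Step 2 - day of week:
  104 mod 7 = 6
  Saturday + 6 days -> Friday
Result: Friday (2009-03-13)

Friday


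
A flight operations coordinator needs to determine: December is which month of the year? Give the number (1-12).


Calendar month order:
11. November
12. December <--
December is month number 12

12


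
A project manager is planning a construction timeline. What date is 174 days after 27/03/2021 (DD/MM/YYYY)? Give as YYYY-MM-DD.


Start: 2021-03-27
Adding 174 days
Days remaining in March: 4
After March: 170 days still to add
April 2021: 30 days, 140 remaining
May 2021: 31 days, 109 remaining
June 2021: 30 days, 79 remaining
July 2021: 31 days, 48 remaining
Result: 2021-09-17

2021-09-17


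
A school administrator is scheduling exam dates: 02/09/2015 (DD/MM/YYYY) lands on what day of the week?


Date: 2015-09-02
January 1, 2015 is a Thursday
Day of year: 245
Offset from Jan 1: 244 days
244 mod 7 = 6
Result: Wednesday

Wednesday


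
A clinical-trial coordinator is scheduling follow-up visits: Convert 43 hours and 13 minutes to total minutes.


Hours: 43
Minutes: 13
Convert hours to minutes: 43 x 60 = 2580
Add remaining minutes: 2580 + 13 = 2593

2593


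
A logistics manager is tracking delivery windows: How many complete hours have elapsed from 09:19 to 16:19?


Start: 09:19
End: 16:19
Hour difference: 16 - 9 = 7 hours
Minute difference: 19 - 19 = 0 minutes
Total minutes: 420
Complete hours: 420 / 60 = 7 (remainder 0)

7


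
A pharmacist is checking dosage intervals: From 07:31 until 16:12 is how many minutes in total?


Start time: 07:31 = 451 minutes from midnight
End time: 16:12 = 972 minutes from midnight
Difference: 972 - 451 = 521 minutes
That is 8 hours and 41 minutes

521


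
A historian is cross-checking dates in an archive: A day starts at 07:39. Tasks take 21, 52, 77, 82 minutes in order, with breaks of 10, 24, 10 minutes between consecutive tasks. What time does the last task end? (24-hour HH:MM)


Start: 07:39 = 459 min from midnight
  after task 1 (21 min): 08:00
  after break (10 min): 08:10
  after task 2 (52 min): 09:02
  after break (24 min): 09:26
  after task 3 (77 min): 10:43
  after break (10 min): 10:53
  after task 4 (82 min): 12:15
Total elapsed: 276 minutes
End time: 12:15

12:15


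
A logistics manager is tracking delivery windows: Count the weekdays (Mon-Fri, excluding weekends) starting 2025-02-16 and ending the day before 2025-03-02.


Start: 2025-02-16 (Sunday)
End (exclusive): 2025-03-02 (Sunday)
Total calendar days: 14
Full weeks: 14 // 7 = 2 -> 10 weekdays
Remaining 0 days starting on Sunday:
Total business days: 10 + 0 = 10

10


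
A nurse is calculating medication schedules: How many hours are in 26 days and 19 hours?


Days: 26
Extra hours: 19
Hours per day: 24
Days to hours: 26 x 24 = 624
Total: 624 + 19 = 643

643


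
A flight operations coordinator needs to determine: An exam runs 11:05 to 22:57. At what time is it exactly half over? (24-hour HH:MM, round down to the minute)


Start time: 11:05 = 665 minutes from midnight
End time: 22:57 = 1377 minutes from midnight
Sum: 665 + 1377 = 2042
Midpoint: 2042 / 2 = 1021 minutes
Convert: 1021 / 60 = 17 hours, 1 minutes
Result: 17:01

17:01


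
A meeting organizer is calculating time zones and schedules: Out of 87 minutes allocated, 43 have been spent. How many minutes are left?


Total budget: 87 minutes
Time used: 43 minutes
Remaining: 87 - 43 = 44 minutes
Percent used: 49.4%
Percent remaining: 50.6%

44


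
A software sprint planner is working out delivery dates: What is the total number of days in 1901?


Year: 1901
Check leap year rules:
Divisible by 4? No
1901 is not a leap year
Days: 365

365


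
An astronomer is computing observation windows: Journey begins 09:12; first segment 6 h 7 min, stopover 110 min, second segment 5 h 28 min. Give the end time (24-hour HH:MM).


Depart: 09:12
Leg 1: +367 min -> 15:19
Layover: +110 min -> 17:09
Leg 2: +328 min -> 22:37
Total travel: 805 minutes = 13h 25m
Arrival: 22:37

22:37


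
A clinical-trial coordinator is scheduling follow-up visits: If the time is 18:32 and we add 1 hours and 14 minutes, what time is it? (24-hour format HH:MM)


Start time: 18:32
Adding: 1 hours 14 minutes
Minutes: 32 + 14 = 46
Hours: 18 + 1 + 0 = 19
Result: 19:46

19:46


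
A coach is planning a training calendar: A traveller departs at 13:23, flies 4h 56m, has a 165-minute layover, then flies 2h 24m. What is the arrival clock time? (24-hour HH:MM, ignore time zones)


Depart: 13:23
Leg 1: +296 min -> 18:19
Layover: +165 min -> 21:04
Leg 2: +144 min -> 23:28
Total travel: 605 minutes = 10h 5m
Arrival: 23:28

23:28


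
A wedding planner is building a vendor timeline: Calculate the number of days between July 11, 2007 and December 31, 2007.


Start: July 11, 2007
End: December 31, 2007
Days left in July: 20
August: 31
September: 30
October: 31
November: 30
... plus remaining months
Sum of remaining months: 153
Total: 20 + 153 = 173

173


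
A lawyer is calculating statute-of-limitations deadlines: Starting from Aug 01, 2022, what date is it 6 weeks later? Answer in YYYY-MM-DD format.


Start: 2022-08-01
Weeks to add: 6
Convert to days: 6 x 7 = 42 days
Add 42 days to 2022-08-01
Result: 2022-09-12

2022-09-12


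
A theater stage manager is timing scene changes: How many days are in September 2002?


Month: September
Year: 2002
September is a 30-day month
Total: 30 days

30


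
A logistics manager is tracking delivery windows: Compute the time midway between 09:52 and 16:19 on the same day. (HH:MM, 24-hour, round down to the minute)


Start time: 09:52 = 592 minutes from midnight
End time: 16:19 = 979 minutes from midnight
Sum: 592 + 979 = 1571
Midpoint: 1571 / 2 = 785 minutes
Convert: 785 / 60 = 13 hours, 5 minutes
Result: 13:05

13:05


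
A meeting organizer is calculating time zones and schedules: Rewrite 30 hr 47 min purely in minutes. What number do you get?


Hours: 30
Extra minutes: 47
Minutes per hour: 60
Hours to minutes: 30 x 60 = 1800
Total: 1800 + 47 = 1847

1847


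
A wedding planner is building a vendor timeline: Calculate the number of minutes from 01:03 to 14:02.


Start time: 01:03 = 63 minutes from midnight
End time: 14:02 = 842 minutes from midnight
Difference: 842 - 63 = 779 minutes
That is 12 hours and 59 minutes

779


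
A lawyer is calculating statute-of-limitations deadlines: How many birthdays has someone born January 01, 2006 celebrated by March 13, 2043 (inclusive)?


Birth: 2006-01-01
Reference: 2043-03-13
Year difference: 2043 - 2006 = 37
Has birthday (01-01) occurred by 03-13? Yes
Age in full years: 37

37


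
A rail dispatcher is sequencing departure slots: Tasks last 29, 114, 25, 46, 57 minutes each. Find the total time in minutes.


Durations: 29, 114, 25, 46, 57
Running sum: 29
+ 114 = 143
+ 25 = 168
+ 46 = 214
+ 57 = 271
Total duration: 271 minutes
That is 4 hours and 31 minutes

271


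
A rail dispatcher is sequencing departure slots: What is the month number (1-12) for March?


Calendar month order:
2. February
3. March <--
4. April
March is month number 3

3


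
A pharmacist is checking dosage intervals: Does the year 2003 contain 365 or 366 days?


Year: 2003
Check leap year rules:
Divisible by 4? No
2003 is not a leap year
Days: 365

365


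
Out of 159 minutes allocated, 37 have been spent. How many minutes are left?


Total budget: 159 minutes
Time used: 37 minutes
Remaining: 159 - 37 = 122 minutes
Percent used: 23.3%
Percent remaining: 76.7%

122


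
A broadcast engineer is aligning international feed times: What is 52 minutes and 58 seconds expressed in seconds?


Minutes: 52
Extra seconds: 58
Seconds per minute: 60
Minutes to seconds: 52 x 60 = 3120
Total: 3120 + 58 = 3178

3178


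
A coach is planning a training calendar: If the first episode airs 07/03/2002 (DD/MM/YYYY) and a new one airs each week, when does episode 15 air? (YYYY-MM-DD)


First occurrence: 2002-03-07 (occurrence 1)
Each occurrence is 7 days after the previous.
Occurrence 15 is 14 weeks after the first.
14 weeks = 98 days
2002-03-07 + 98 days = 2002-06-13

2002-06-13


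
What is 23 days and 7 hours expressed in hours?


Days: 23
Extra hours: 7
Hours per day: 24
Days to hours: 23 x 24 = 552
Total: 552 + 7 = 559

559


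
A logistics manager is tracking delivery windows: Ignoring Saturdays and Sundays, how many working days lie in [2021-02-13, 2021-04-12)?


Start: 2021-02-13 (Saturday)
End (exclusive): 2021-04-12 (Monday)
Total calendar days: 58
Full weeks: 58 // 7 = 8 -> 40 weekdays
Remaining 2 days starting on Saturday:
  Sat(-), Sun(-) -> 0 weekdays
Total business days: 40 + 0 = 40

40


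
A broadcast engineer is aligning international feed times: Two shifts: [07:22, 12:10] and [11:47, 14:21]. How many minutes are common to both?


Interval A: [442, 730] minutes from midnight
Interval B: [707, 861] minutes from midnight
Overlap start = max(442, 707) = 707
Overlap end = min(730, 861) = 730
Overlap = 730 - 707 = 23 minutes

23


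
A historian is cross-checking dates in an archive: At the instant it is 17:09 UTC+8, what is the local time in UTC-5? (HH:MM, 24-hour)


Local time: 17:09 at UTC+8 (offset 8h)
Target zone: UTC-5 (offset -5h)
Difference: -5 - (8) = -13 hours
Calculation: 17 + (-13) = 4
Result: 04:09

04:09


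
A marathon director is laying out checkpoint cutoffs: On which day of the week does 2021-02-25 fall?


Date: 2021-02-25
January 1, 2021 is a Friday
Day of year: 56
Offset from Jan 1: 55 days
55 mod 7 = 6
Result: Thursday

Thursday


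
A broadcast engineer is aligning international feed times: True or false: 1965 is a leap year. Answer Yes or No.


Year: 1965
Divisible by 4? 1965 / 4 = 491.25 -> No
Not divisible by 4, so NOT a leap year

No


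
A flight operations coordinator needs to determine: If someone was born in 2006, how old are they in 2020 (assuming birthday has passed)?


Birth year: 2006
Current year: 2020
Age = current year - birth year
Age = 2020 - 2006 = 14

14


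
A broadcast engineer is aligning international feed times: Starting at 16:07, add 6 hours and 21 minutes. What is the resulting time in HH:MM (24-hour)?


Start time: 16:07
Adding: 6 hours 21 minutes
Minutes: 7 + 21 = 28
Hours: 16 + 6 + 0 = 22
Result: 22:28

22:28


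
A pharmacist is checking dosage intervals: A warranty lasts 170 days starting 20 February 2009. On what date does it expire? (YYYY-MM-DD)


Start: 2009-02-20
Adding 170 days
Days remaining in February: 8
After February: 162 days still to add
March 2009: 31 days, 131 remaining
April 2009: 30 days, 101 remaining
May 2009: 31 days, 70 remaining
June 2009: 30 days, 40 remaining
Result: 2009-08-09

2009-08-09


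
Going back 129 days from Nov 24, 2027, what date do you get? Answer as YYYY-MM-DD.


Start: 2027-11-24
Subtracting 129 days
Days already passed in November: 24
After going back through November: 105 more days to subtract
October 2027: 31 days, 74 remaining
September 2027: 30 days, 44 remaining
August 2027: 31 days, 13 remaining
July 2027 has 31 days, need 13
Result: 2027-07-18

2027-07-18


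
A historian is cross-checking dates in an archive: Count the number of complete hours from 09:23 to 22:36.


Start: 09:23
End: 22:36
Hour difference: 22 - 9 = 13 hours
Minute difference: 36 - 23 = 13 minutes
Total minutes: 793
Complete hours: 793 / 60 = 13 (remainder 13)

13


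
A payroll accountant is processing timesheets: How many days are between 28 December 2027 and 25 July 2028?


Start date: 2027-12-28
End date: 2028-07-25
Dec 2027: +4 days
Jan 2028: +31 days
Feb 2028: +29 days
... (5 more months)
Total: 210 days

210


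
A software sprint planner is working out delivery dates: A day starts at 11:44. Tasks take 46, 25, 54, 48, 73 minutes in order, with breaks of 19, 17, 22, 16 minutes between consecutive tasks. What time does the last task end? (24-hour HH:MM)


Start: 11:44 = 704 min from midnight
  after task 1 (46 min): 12:30
  after break (19 min): 12:49
  after task 2 (25 min): 13:14
  after break (17 min): 13:31
  after task 3 (54 min): 14:25
  after break (22 min): 14:47
  after task 4 (48 min): 15:35
  after break (16 min): 15:51
  after task 5 (73 min): 17:04
Total elapsed: 320 minutes
End time: 17:04

17:04


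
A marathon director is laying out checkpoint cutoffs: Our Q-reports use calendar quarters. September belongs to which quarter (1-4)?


Month: September (month 9)
Q1: January-March (months 1-3)
Q2: April-June (months 4-6)
Q3: July-September (months 7-9)
Q4: October-December (months 10-12)
Month 9 falls in Q3

3


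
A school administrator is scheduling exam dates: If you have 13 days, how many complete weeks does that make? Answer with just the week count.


Total days: 13
Days per week: 7
Division: 13 / 7 = 1 remainder 6
Complete weeks: 1
Remaining days: 6

1


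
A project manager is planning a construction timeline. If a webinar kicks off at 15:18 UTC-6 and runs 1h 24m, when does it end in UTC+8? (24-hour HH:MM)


Start: 15:18 in UTC-6
Step 1 - add duration:
  minutes: 18 + 24 = 42
  hours: 15 + 1 + 0 = 16
  end in UTC-6: 16:42
Step 2 - convert UTC-6 -> UTC+8:
  offset difference: 8 - (-6) = 14 hours
  16 + (14) = 30 -> mod 24 = 6
Result: 06:42 in UTC+8

06:42


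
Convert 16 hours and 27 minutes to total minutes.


Hours: 16
Minutes: 27
Convert hours to minutes: 16 x 60 = 960
Add remaining minutes: 960 + 27 = 987

987


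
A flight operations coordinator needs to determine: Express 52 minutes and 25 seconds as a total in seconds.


Minutes: 52
Seconds: 25
Convert minutes to seconds: 52 x 60 = 3120
Add remaining seconds: 3120 + 25 = 3145

3145


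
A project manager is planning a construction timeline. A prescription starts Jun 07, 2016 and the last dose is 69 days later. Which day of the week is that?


Start: 2016-06-07 (Tuesday)
Step 1 - find target date: add 69 days
  2016-06-07 + 69 days = 2016-08-15
Step 2 - day of week:
  69 mod 7 = 6
  Tuesday + 6 days -> Monday
Result: Monday (2016-08-15)

Monday


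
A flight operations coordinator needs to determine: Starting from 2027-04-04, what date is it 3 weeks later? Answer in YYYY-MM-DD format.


Start: 2027-04-04
Weeks to add: 3
Convert to days: 3 x 7 = 21 days
Add 21 days to 2027-04-04
Result: 2027-04-25

2027-04-25


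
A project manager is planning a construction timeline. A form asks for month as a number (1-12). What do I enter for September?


Calendar month order:
8. August
9. September <--
10. October
September is month number 9

9


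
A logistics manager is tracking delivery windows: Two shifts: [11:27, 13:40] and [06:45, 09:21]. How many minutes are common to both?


Interval A: [687, 820] minutes from midnight
Interval B: [405, 561] minutes from midnight
Overlap start = max(687, 405) = 687
Overlap end = min(820, 561) = 561
End <= start, so the intervals do not overlap: 0 minutes

0


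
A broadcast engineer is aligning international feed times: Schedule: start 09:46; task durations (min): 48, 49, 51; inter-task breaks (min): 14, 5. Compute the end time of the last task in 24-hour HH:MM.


Start: 09:46 = 586 min from midnight
  after task 1 (48 min): 10:34
  after break (14 min): 10:48
  after task 2 (49 min): 11:37
  after break (5 min): 11:42
  after task 3 (51 min): 12:33
Total elapsed: 167 minutes
End time: 12:33

12:33


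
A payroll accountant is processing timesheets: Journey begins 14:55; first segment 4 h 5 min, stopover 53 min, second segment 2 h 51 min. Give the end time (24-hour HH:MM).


Depart: 14:55
Leg 1: +245 min -> 19:00
Layover: +53 min -> 19:53
Leg 2: +171 min -> 22:44
Total travel: 469 minutes = 7h 49m
Arrival: 22:44

22:44


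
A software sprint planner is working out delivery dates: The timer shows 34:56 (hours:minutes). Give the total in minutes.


Hours: 34
Minutes: 56
Convert hours to minutes: 34 x 60 = 2040
Add remaining minutes: 2040 + 56 = 2096

2096


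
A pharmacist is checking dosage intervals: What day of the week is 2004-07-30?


Date: 2004-07-30
January 1, 2004 is a Thursday
Day of year: 212
Offset from Jan 1: 211 days
211 mod 7 = 1
Result: Friday

Friday


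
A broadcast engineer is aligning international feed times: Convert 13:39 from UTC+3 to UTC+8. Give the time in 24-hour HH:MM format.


Local time: 13:39 at UTC+3 (offset 3h)
Target zone: UTC+8 (offset 8h)
Difference: 8 - (3) = 5 hours
Calculation: 13 + (5) = 18
Result: 18:39

18:39


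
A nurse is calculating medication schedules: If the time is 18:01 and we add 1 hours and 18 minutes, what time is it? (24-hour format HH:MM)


Start time: 18:01
Adding: 1 hours 18 minutes
Minutes: 1 + 18 = 19
Hours: 18 + 1 + 0 = 19
Result: 19:19

19:19


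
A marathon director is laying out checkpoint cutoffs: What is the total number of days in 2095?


Year: 2095
Check leap year rules:
Divisible by 4? No
2095 is not a leap year
Days: 365

365


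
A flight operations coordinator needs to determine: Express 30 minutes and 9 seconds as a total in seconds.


Minutes: 30
Seconds: 9
Convert minutes to seconds: 30 x 60 = 1800
Add remaining seconds: 1800 + 9 = 1809

1809


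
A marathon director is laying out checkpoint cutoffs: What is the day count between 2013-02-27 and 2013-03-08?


Start date: 2013-02-27
End date: 2013-03-08
Feb 2013: +2 days
Mar 2013: +7 days
Total: 9 days

9


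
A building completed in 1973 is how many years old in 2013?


Birth year: 1973
Current year: 2013
Age = current year - birth year
Age = 2013 - 1973 = 40

40


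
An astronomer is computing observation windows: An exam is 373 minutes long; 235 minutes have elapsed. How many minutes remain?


Total budget: 373 minutes
Time used: 235 minutes
Remaining: 373 - 235 = 138 minutes
Percent used: 63.0%
Percent remaining: 37.0%

138


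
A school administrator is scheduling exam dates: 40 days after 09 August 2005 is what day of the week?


Start: 2005-08-09 (Tuesday)
Step 1 - find target date: add 40 days
  2005-08-09 + 40 days = 2005-09-18
Step 2 - day of week:
  40 mod 7 = 5
  Tuesday + 5 days -> Sunday
Result: Sunday (2005-09-18)

Sunday
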